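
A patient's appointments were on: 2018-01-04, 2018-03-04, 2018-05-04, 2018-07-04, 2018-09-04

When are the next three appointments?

Each date is the 4th; the gaps (59, 61, 61, 62) track the month lengths.
The rule is the 4th of every 2 months.
Next: November 2018 → 2018-11-04.
Next: January 2019 → 2019-01-04.
March 2019: 2019-03-04.

2018-11-04, 2019-01-04, 2019-03-04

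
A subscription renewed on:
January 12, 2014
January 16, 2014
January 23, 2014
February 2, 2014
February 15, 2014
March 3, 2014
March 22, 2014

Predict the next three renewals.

The spacing grows by 3 each time: 4, 7, 10, 13, 16, 19 days.
Next gap: 22 days. March 22, 2014 + 22 days = April 13, 2014.
Next gap: 25 days. April 13, 2014 + 25 days = May 8, 2014.
Next gap: 28 days. May 8, 2014 + 28 days = June 5, 2014.

April 13, 2014; May 8, 2014; June 5, 2014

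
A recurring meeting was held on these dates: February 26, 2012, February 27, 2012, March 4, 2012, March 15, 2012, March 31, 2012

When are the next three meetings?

Gaps: 1, 6, 11, 16 days — each gap is 5 larger than the previous one.
Next gap: 21 days. March 31, 2012 + 21 days = April 21, 2012.
Next gap: 26 days. April 21, 2012 + 26 days = May 17, 2012.
Next gap: 31 days. May 17, 2012 + 31 days = June 17, 2012.

April 21, 2012; May 17, 2012; June 17, 2012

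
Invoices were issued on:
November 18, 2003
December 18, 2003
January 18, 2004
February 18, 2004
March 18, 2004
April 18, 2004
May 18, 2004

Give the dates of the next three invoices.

June 18, 2004; July 18, 2004; August 18, 2004

Gaps: 30, 31, 31, 29, 31, 30 days — not constant. Every event is on the 18th of the month.
Pattern: the 18th of each month.
June 2004: June 18, 2004.
Next: July 2004 → July 18, 2004.
Next: August 2004 → August 18, 2004.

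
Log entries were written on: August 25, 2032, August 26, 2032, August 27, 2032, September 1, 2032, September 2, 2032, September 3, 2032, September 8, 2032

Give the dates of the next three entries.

The gap pattern 1, 1, 5, 1, 1, 5 repeats every 3 events.
These are the Wednesdays, Thursdays and Fridays of each week.
The following Thursday is September 9, 2032.
The following Friday is September 10, 2032.
The following Wednesday is September 15, 2032.

September 9, 2032; September 10, 2032; September 15, 2032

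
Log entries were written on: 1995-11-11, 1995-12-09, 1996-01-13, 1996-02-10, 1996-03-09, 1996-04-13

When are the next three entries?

1996-05-11, 1996-06-08, 1996-07-13

These are Saturdays at 28- or 35-day spacing (28, 35, 28, 28, 35).
The pattern: 2nd Saturday of the month.
2nd Saturday of May 1996: 1996-05-11.
June 1996 — 2nd Saturday is 1996-06-08.
July 1996 — 2nd Saturday is 1996-07-13.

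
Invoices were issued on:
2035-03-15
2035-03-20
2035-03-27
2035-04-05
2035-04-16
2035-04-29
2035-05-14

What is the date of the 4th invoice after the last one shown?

2035-08-02

Gaps: 5, 7, 9, 11, 13, 15 days — each gap is 2 larger than the previous one.
Next gap: 17 days. 2035-05-14 + 17 days = 2035-05-31.
Next gap: 19 days. 2035-05-31 + 19 days = 2035-06-19.
Next gap: 21 days. 2035-06-19 + 21 days = 2035-07-10.
Next gap: 23 days. 2035-07-10 + 23 days = 2035-08-02.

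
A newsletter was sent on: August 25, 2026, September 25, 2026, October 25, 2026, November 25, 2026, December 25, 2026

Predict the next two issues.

The day-of-month is always 25 (31, 30, 31, 30 days between events).
So this recurs on the 25th of each month.
January 2027: January 25, 2027.
February 2027: February 25, 2027.

January 25, 2027; February 25, 2027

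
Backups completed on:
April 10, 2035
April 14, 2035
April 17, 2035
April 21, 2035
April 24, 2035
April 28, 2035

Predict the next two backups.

May 1, 2035; May 5, 2035

The gap pattern 4, 3, 4, 3, 4 repeats every 2 events.
These are the Tuesdays and Saturdays of each week.
Next Tuesday: May 1, 2035.
The following Saturday is May 5, 2035.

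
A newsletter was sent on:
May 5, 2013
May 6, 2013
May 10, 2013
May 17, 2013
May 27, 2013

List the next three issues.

June 9, 2013; June 25, 2013; July 14, 2013

Intervals are 1, 4, 7, 10 days — an arithmetic progression with common difference 3.
Next gap: 13 days. May 27, 2013 + 13 days = June 9, 2013.
Next gap: 16 days. June 9, 2013 + 16 days = June 25, 2013.
Next gap: 19 days. June 25, 2013 + 19 days = July 14, 2013.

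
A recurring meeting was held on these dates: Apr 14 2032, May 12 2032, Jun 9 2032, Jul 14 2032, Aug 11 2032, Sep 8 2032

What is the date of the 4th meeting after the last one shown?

These are Wednesdays at 28- or 35-day spacing (28, 28, 35, 28, 28).
The pattern: 2nd Wednesday of the month.
October 2032 — 2nd Wednesday is Oct 13 2032.
November 2032 — 2nd Wednesday is Nov 10 2032.
2nd Wednesday of December 2032: Dec 8 2032.
2nd Wednesday of January 2033: Jan 12 2033.

Jan 12 2033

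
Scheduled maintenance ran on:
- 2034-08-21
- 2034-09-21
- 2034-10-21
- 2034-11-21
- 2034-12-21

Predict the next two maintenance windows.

2035-01-21, 2035-02-21

Gaps: 31, 30, 31, 30 days — not constant. Every event is on the 21st of the month.
Pattern: the 21st of each month.
Next: January 2035 → 2035-01-21.
February 2035: 2035-02-21.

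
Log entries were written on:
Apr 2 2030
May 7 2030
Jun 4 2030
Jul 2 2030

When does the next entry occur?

Gaps: 35, 28, 28 days — a mix of 28 and 35. Every date is a Tuesday.
Each is the 1st Tuesday of its month.
August 2030 — 1st Tuesday is Aug 6 2030.

Aug 6 2030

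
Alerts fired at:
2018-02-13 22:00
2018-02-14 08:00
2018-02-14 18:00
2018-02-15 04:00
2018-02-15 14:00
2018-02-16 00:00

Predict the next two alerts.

The interval is a steady 10 hours (10, 10, 10, 10, 10).
2018-02-16 00:00 + 10 h = 2018-02-16 10:00.
2018-02-16 10:00 + 10 h = 2018-02-16 20:00.

2018-02-16 10:00, 2018-02-16 20:00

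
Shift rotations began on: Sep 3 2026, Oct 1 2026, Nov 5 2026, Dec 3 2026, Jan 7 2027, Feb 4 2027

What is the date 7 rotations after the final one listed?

Sep 2 2027

Gaps: 28, 35, 28, 35, 28 days — a mix of 28 and 35. Every date is a Thursday.
Each is the 1st Thursday of its month.
March 2027 — 1st Thursday is Mar 4 2027.
April 2027 — 1st Thursday is Apr 1 2027.
1st Thursday of May 2027: May 6 2027.
June 2027 — 1st Thursday is Jun 3 2027.
July 2027 — 1st Thursday is Jul 1 2027.
1st Thursday of August 2027: Aug 5 2027.
1st Thursday of September 2027: Sep 2 2027.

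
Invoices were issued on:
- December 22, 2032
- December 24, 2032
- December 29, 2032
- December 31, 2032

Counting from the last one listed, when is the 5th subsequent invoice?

Every event lands on a Wednesday or Friday (gaps cycle 2, 5, 2).
So the schedule is: every Wednesday and Friday.
Next Wednesday: January 5, 2033.
Next Friday: January 7, 2033.
The following Wednesday is January 12, 2033.
Next Friday: January 14, 2033.
The following Wednesday is January 19, 2033.

January 19, 2033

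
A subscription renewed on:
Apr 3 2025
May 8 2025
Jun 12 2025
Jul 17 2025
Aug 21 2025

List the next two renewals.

Sep 25 2025, Oct 30 2025

The spacing is 35, 35, 35, 35 days — always 35 days.
Aug 21 2025 + 35 days = Sep 25 2025.
Sep 25 2025 + 35 days = Oct 30 2025.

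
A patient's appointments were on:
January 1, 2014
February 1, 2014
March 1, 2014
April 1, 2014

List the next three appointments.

May 1, 2014; June 1, 2014; July 1, 2014

Each date is the 1st; the gaps (31, 28, 31) track the month lengths.
The rule is the 1st of each month.
Next: May 2014 → May 1, 2014.
Next: June 2014 → June 1, 2014.
July 2014: July 1, 2014.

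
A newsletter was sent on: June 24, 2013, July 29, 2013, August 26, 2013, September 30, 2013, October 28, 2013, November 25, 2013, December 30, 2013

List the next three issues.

January 27, 2014; February 24, 2014; March 31, 2014

Every date is a Monday; gaps 35, 28, 35, 28, 28, 35 days.
Each is the last Monday of its month (at least one falls on the 29th or later, ruling out '4th Monday').
Last Monday of January 2014: January 27, 2014.
Last Monday of February 2014: February 24, 2014.
March 2014 ends with Monday March 31, 2014.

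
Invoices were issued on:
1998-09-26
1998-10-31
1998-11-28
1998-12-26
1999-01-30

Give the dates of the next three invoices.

Every date is a Saturday; gaps 35, 28, 28, 35 days.
Each is the last Saturday of its month (at least one falls on the 29th or later, ruling out '4th Saturday').
Last Saturday of February 1999: 1999-02-27.
March 1999 ends with Saturday 1999-03-27.
April 1999 ends with Saturday 1999-04-24.

1999-02-27, 1999-03-27, 1999-04-24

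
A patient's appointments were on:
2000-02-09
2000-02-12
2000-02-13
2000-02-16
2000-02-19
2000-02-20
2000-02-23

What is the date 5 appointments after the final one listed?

2000-03-05

Gaps: 3, 1, 3, 3, 1, 3 days — not constant, but cyclic with period 3.
The events fall on every Wednesday, Saturday and Sunday.
The following Saturday is 2000-02-26.
Next Sunday: 2000-02-27.
The following Wednesday is 2000-03-01.
The following Saturday is 2000-03-04.
Next Sunday: 2000-03-05.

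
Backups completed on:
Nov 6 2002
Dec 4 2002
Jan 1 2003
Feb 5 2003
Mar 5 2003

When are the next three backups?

These are Wednesdays at 28- or 35-day spacing (28, 28, 35, 28).
The pattern: 1st Wednesday of the month.
1st Wednesday of April 2003: Apr 2 2003.
May 2003 — 1st Wednesday is May 7 2003.
1st Wednesday of June 2003: Jun 4 2003.

Apr 2 2003, May 7 2003, Jun 4 2003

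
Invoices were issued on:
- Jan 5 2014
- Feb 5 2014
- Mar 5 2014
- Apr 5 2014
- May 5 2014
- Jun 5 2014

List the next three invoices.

Jul 5 2014, Aug 5 2014, Sep 5 2014

The day-of-month is always 5 (31, 28, 31, 30, 31 days between events).
So this recurs on the 5th of each month.
July 2014: Jul 5 2014.
Next: August 2014 → Aug 5 2014.
September 2014: Sep 5 2014.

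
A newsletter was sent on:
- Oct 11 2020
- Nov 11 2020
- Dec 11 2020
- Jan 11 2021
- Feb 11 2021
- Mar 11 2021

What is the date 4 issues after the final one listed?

The day-of-month is always 11 (31, 30, 31, 31, 28 days between events).
So this recurs on the 11th of each month.
April 2021: Apr 11 2021.
Next: May 2021 → May 11 2021.
Next: June 2021 → Jun 11 2021.
July 2021: Jul 11 2021.

Jul 11 2021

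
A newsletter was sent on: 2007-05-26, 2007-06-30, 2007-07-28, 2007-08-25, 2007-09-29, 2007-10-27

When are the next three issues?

All Saturdays; the gaps (35, 28, 28, 35, 28) vary with month length.
This is the last Saturday of each month.
November 2007 ends with Saturday 2007-11-24.
December 2007 ends with Saturday 2007-12-29.
Last Saturday of January 2008: 2008-01-26.

2007-11-24, 2007-12-29, 2008-01-26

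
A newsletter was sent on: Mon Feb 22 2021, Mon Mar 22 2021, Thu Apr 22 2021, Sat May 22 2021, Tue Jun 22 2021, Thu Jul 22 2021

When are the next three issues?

Sun Aug 22 2021, Wed Sep 22 2021, Fri Oct 22 2021

Gaps: 28, 31, 30, 31, 30 days — not constant. Every event is on the 22nd of the month.
Pattern: the 22nd of each month.
August 2021: Sun Aug 22 2021.
September 2021: Wed Sep 22 2021.
Next: October 2021 → Fri Oct 22 2021.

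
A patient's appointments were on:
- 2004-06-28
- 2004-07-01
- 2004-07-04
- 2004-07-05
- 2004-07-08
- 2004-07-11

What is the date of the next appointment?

2004-07-12

Gaps: 3, 3, 1, 3, 3 days — not constant, but cyclic with period 3.
The events fall on every Monday, Thursday and Sunday.
The following Monday is 2004-07-12.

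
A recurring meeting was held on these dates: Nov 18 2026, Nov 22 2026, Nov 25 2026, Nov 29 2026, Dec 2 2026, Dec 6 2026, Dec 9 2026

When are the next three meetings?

Every event lands on a Wednesday or Sunday (gaps cycle 4, 3, 4, 3, 4, 3).
So the schedule is: every Wednesday and Sunday.
Next Sunday: Dec 13 2026.
Next Wednesday: Dec 16 2026.
The following Sunday is Dec 20 2026.

Dec 13 2026, Dec 16 2026, Dec 20 2026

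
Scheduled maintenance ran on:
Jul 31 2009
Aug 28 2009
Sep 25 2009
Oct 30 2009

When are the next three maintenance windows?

All Fridays; the gaps (28, 28, 35) vary with month length.
This is the last Friday of each month.
Last Friday of November 2009: Nov 27 2009.
Last Friday of December 2009: Dec 25 2009.
Last Friday of January 2010: Jan 29 2010.

Nov 27 2009, Dec 25 2009, Jan 29 2010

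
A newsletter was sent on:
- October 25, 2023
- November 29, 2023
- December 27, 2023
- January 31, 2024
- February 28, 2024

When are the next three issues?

These are Wednesdays with 35, 28, 35, 28-day gaps.
Each is the final Wednesday of its month — November 29, 2023 is past the 28th, so '4th Wednesday' doesn't fit.
March 2024 ends with Wednesday March 27, 2024.
April 2024 ends with Wednesday April 24, 2024.
Last Wednesday of May 2024: May 29, 2024.

March 27, 2024; April 24, 2024; May 29, 2024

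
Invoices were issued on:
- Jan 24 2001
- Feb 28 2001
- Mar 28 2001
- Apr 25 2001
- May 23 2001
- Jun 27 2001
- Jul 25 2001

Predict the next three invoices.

Gaps: 35, 28, 28, 28, 35, 28 days — a mix of 28 and 35. Every date is a Wednesday.
Each is the 4th Wednesday of its month.
4th Wednesday of August 2001: Aug 22 2001.
4th Wednesday of September 2001: Sep 26 2001.
October 2001 — 4th Wednesday is Oct 24 2001.

Aug 22 2001, Sep 26 2001, Oct 24 2001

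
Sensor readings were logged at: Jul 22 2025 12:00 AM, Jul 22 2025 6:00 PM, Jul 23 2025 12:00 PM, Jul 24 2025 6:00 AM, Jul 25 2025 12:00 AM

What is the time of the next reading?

Gaps: 18, 18, 18, 18 hours — each event is 18 hours after the previous one.
Jul 25 2025 12:00 AM + 18 h = Jul 25 2025 6:00 PM.

Jul 25 2025 6:00 PM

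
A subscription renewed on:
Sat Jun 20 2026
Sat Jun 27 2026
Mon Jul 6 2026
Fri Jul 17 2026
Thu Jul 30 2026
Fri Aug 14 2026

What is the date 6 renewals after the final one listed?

The spacing grows by 2 each time: 7, 9, 11, 13, 15 days.
Next gap: 17 days. Fri Aug 14 2026 + 17 days = Mon Aug 31 2026.
Next gap: 19 days. Mon Aug 31 2026 + 19 days = Sat Sep 19 2026.
Next gap: 21 days. Sat Sep 19 2026 + 21 days = Sat Oct 10 2026.
Next gap: 23 days. Sat Oct 10 2026 + 23 days = Mon Nov 2 2026.
Next gap: 25 days. Mon Nov 2 2026 + 25 days = Fri Nov 27 2026.
Next gap: 27 days. Fri Nov 27 2026 + 27 days = Thu Dec 24 2026.

Thu Dec 24 2026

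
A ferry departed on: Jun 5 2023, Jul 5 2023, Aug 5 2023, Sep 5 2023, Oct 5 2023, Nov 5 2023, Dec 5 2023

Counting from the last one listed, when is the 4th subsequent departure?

The day-of-month is always 5 (30, 31, 31, 30, 31, 30 days between events).
So this recurs on the 5th of each month.
Next: January 2024 → Jan 5 2024.
February 2024: Feb 5 2024.
March 2024: Mar 5 2024.
April 2024: Apr 5 2024.

Apr 5 2024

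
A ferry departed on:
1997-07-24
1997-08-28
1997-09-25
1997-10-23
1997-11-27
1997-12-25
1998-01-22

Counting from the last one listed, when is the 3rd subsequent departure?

All dates are Thursdays, 35, 28, 28, 35, 28, 28 days apart.
Specifically, the 4th Thursday of each month.
4th Thursday of February 1998: 1998-02-26.
March 1998 — 4th Thursday is 1998-03-26.
4th Thursday of April 1998: 1998-04-23.

1998-04-23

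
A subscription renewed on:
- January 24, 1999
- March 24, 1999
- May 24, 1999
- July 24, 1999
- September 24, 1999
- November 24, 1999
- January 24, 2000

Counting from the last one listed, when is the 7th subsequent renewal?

The day-of-month is always 24 (59, 61, 61, 62, 61, 61 days between events).
So this recurs on the 24th of every 2 months.
Next: March 2000 → March 24, 2000.
May 2000: May 24, 2000.
Next: July 2000 → July 24, 2000.
September 2000: September 24, 2000.
November 2000: November 24, 2000.
Next: January 2001 → January 24, 2001.
March 2001: March 24, 2001.

March 24, 2001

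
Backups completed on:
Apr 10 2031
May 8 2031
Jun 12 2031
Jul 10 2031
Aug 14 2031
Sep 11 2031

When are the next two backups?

All dates are Thursdays, 28, 35, 28, 35, 28 days apart.
Specifically, the 2nd Thursday of each month.
2nd Thursday of October 2031: Oct 9 2031.
November 2031 — 2nd Thursday is Nov 13 2031.

Oct 9 2031, Nov 13 2031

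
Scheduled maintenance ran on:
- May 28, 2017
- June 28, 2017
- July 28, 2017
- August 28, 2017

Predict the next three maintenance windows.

September 28, 2017; October 28, 2017; November 28, 2017

The day-of-month is always 28 (31, 30, 31 days between events).
So this recurs on the 28th of each month.
September 2017: September 28, 2017.
Next: October 2017 → October 28, 2017.
Next: November 2017 → November 28, 2017.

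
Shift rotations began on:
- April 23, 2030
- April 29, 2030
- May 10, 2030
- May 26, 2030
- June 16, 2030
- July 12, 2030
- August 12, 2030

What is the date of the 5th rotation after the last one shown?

March 30, 2031

Intervals are 6, 11, 16, 21, 26, 31 days — an arithmetic progression with common difference 5.
Next gap: 36 days. August 12, 2030 + 36 days = September 17, 2030.
Next gap: 41 days. September 17, 2030 + 41 days = October 28, 2030.
Next gap: 46 days. October 28, 2030 + 46 days = December 13, 2030.
Next gap: 51 days. December 13, 2030 + 51 days = February 2, 2031.
Next gap: 56 days. February 2, 2031 + 56 days = March 30, 2031.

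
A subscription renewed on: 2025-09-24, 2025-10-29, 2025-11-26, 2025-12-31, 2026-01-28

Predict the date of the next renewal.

2026-02-25

Every date is a Wednesday; gaps 35, 28, 35, 28 days.
Each is the last Wednesday of its month (at least one falls on the 29th or later, ruling out '4th Wednesday').
February 2026 ends with Wednesday 2026-02-25.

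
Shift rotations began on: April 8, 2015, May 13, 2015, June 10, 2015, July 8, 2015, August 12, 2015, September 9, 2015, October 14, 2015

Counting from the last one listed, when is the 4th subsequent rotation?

All dates are Wednesdays, 35, 28, 28, 35, 28, 35 days apart.
Specifically, the 2nd Wednesday of each month.
November 2015 — 2nd Wednesday is November 11, 2015.
2nd Wednesday of December 2015: December 9, 2015.
January 2016 — 2nd Wednesday is January 13, 2016.
2nd Wednesday of February 2016: February 10, 2016.

February 10, 2016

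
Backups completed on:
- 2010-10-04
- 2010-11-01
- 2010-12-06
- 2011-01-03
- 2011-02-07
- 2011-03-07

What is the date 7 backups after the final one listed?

2011-10-03

Gaps: 28, 35, 28, 35, 28 days — a mix of 28 and 35. Every date is a Monday.
Each is the 1st Monday of its month.
1st Monday of April 2011: 2011-04-04.
May 2011 — 1st Monday is 2011-05-02.
1st Monday of June 2011: 2011-06-06.
July 2011 — 1st Monday is 2011-07-04.
1st Monday of August 2011: 2011-08-01.
1st Monday of September 2011: 2011-09-05.
1st Monday of October 2011: 2011-10-03.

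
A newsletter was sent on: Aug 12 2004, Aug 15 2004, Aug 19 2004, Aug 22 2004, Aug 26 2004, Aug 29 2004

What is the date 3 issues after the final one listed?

Sep 9 2004

The gap pattern 3, 4, 3, 4, 3 repeats every 2 events.
These are the Thursdays and Sundays of each week.
The following Thursday is Sep 2 2004.
Next Sunday: Sep 5 2004.
Next Thursday: Sep 9 2004.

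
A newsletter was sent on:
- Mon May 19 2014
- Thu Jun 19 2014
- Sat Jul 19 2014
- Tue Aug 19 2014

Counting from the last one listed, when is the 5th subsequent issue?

Mon Jan 19 2015

Each date is the 19th; the gaps (31, 30, 31) track the month lengths.
The rule is the 19th of each month.
Next: September 2014 → Fri Sep 19 2014.
Next: October 2014 → Sun Oct 19 2014.
Next: November 2014 → Wed Nov 19 2014.
Next: December 2014 → Fri Dec 19 2014.
Next: January 2015 → Mon Jan 19 2015.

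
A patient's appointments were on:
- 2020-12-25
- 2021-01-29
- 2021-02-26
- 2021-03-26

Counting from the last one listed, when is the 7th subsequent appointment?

2021-10-29

These are Fridays with 35, 28, 28-day gaps.
Each is the final Friday of its month — 2021-01-29 is past the 28th, so '4th Friday' doesn't fit.
April 2021 ends with Friday 2021-04-30.
Last Friday of May 2021: 2021-05-28.
June 2021 ends with Friday 2021-06-25.
July 2021 ends with Friday 2021-07-30.
Last Friday of August 2021: 2021-08-27.
Last Friday of September 2021: 2021-09-24.
October 2021 ends with Friday 2021-10-29.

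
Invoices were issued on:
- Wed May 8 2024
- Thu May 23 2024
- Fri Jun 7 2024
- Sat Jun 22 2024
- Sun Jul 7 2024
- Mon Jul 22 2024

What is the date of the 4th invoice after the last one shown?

Fri Sep 20 2024

Every event comes 15 days after the last (15, 15, 15, 15, 15).
Mon Jul 22 2024 + 15 days = Tue Aug 6 2024.
Tue Aug 6 2024 + 15 days = Wed Aug 21 2024.
Wed Aug 21 2024 + 15 days = Thu Sep 5 2024.
Thu Sep 5 2024 + 15 days = Fri Sep 20 2024.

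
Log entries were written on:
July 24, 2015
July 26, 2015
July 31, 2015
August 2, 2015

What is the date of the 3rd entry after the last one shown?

The gap pattern 2, 5, 2 repeats every 2 events.
These are the Fridays and Sundays of each week.
The following Friday is August 7, 2015.
Next Sunday: August 9, 2015.
Next Friday: August 14, 2015.

August 14, 2015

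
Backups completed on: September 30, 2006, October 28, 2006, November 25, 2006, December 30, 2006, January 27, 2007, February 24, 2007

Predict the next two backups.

These are Saturdays with 28, 28, 35, 28, 28-day gaps.
Each is the final Saturday of its month — September 30, 2006 is past the 28th, so '4th Saturday' doesn't fit.
March 2007 ends with Saturday March 31, 2007.
April 2007 ends with Saturday April 28, 2007.

March 31, 2007; April 28, 2007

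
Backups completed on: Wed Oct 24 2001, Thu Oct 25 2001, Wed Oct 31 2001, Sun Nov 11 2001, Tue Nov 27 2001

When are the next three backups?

Gaps: 1, 6, 11, 16 days — each gap is 5 larger than the previous one.
Next gap: 21 days. Tue Nov 27 2001 + 21 days = Tue Dec 18 2001.
Next gap: 26 days. Tue Dec 18 2001 + 26 days = Sun Jan 13 2002.
Next gap: 31 days. Sun Jan 13 2002 + 31 days = Wed Feb 13 2002.

Tue Dec 18 2001, Sun Jan 13 2002, Wed Feb 13 2002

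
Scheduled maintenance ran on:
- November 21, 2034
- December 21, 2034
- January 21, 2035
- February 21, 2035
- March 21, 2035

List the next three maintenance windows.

Each date is the 21st; the gaps (30, 31, 31, 28) track the month lengths.
The rule is the 21st of each month.
April 2035: April 21, 2035.
May 2035: May 21, 2035.
Next: June 2035 → June 21, 2035.

April 21, 2035; May 21, 2035; June 21, 2035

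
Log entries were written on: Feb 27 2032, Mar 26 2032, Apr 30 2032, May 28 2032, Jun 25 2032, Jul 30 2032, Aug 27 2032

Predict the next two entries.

Sep 24 2032, Oct 29 2032

These are Fridays with 28, 35, 28, 28, 35, 28-day gaps.
Each is the final Friday of its month — Apr 30 2032 is past the 28th, so '4th Friday' doesn't fit.
Last Friday of September 2032: Sep 24 2032.
Last Friday of October 2032: Oct 29 2032.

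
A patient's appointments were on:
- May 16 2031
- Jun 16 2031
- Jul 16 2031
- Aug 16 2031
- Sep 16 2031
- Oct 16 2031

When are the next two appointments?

Each date is the 16th; the gaps (31, 30, 31, 31, 30) track the month lengths.
The rule is the 16th of each month.
November 2031: Nov 16 2031.
December 2031: Dec 16 2031.

Nov 16 2031, Dec 16 2031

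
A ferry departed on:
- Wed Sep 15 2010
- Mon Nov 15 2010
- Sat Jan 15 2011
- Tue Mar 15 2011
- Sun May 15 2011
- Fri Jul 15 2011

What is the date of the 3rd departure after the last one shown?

Sun Jan 15 2012

Gaps: 61, 61, 59, 61, 61 days — not constant. Every event is on the 15th of the month.
Pattern: the 15th of every 2 months.
Next: September 2011 → Thu Sep 15 2011.
Next: November 2011 → Tue Nov 15 2011.
January 2012: Sun Jan 15 2012.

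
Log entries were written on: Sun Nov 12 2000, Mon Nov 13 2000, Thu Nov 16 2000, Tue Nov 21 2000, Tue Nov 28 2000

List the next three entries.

Thu Dec 7 2000, Mon Dec 18 2000, Sun Dec 31 2000

Gaps: 1, 3, 5, 7 days — each gap is 2 larger than the previous one.
Next gap: 9 days. Tue Nov 28 2000 + 9 days = Thu Dec 7 2000.
Next gap: 11 days. Thu Dec 7 2000 + 11 days = Mon Dec 18 2000.
Next gap: 13 days. Mon Dec 18 2000 + 13 days = Sun Dec 31 2000.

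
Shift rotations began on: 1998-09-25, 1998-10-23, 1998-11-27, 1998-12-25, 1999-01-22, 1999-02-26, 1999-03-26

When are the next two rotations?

1999-04-23, 1999-05-28

Gaps: 28, 35, 28, 28, 35, 28 days — a mix of 28 and 35. Every date is a Friday.
Each is the 4th Friday of its month.
4th Friday of April 1999: 1999-04-23.
4th Friday of May 1999: 1999-05-28.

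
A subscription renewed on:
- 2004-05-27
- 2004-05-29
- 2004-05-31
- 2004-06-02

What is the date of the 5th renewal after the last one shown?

Gaps between consecutive events: 2, 2, 2 days — a constant 2-day interval.
2004-06-02 + 2 days = 2004-06-04.
2004-06-04 + 2 days = 2004-06-06.
2004-06-06 + 2 days = 2004-06-08.
2004-06-08 + 2 days = 2004-06-10.
2004-06-10 + 2 days = 2004-06-12.

2004-06-12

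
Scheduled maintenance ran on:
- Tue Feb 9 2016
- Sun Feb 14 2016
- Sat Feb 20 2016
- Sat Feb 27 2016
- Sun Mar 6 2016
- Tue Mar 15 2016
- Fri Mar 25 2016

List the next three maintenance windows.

Gaps: 5, 6, 7, 8, 9, 10 days — each gap is 1 larger than the previous one.
Next gap: 11 days. Fri Mar 25 2016 + 11 days = Tue Apr 5 2016.
Next gap: 12 days. Tue Apr 5 2016 + 12 days = Sun Apr 17 2016.
Next gap: 13 days. Sun Apr 17 2016 + 13 days = Sat Apr 30 2016.

Tue Apr 5 2016, Sun Apr 17 2016, Sat Apr 30 2016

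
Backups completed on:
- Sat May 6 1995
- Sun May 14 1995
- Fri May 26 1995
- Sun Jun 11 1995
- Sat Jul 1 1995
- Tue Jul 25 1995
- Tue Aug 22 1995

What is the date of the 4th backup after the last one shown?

Sun Jan 21 1996

Intervals are 8, 12, 16, 20, 24, 28 days — an arithmetic progression with common difference 4.
Next gap: 32 days. Tue Aug 22 1995 + 32 days = Sat Sep 23 1995.
Next gap: 36 days. Sat Sep 23 1995 + 36 days = Sun Oct 29 1995.
Next gap: 40 days. Sun Oct 29 1995 + 40 days = Fri Dec 8 1995.
Next gap: 44 days. Fri Dec 8 1995 + 44 days = Sun Jan 21 1996.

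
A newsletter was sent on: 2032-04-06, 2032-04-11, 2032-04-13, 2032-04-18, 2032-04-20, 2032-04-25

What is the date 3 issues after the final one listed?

The gap pattern 5, 2, 5, 2, 5 repeats every 2 events.
These are the Tuesdays and Sundays of each week.
The following Tuesday is 2032-04-27.
Next Sunday: 2032-05-02.
The following Tuesday is 2032-05-04.

2032-05-04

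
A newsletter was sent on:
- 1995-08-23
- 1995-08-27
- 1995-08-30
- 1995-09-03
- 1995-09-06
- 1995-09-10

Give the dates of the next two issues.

1995-09-13, 1995-09-17

Every event lands on a Wednesday or Sunday (gaps cycle 4, 3, 4, 3, 4).
So the schedule is: every Wednesday and Sunday.
The following Wednesday is 1995-09-13.
The following Sunday is 1995-09-17.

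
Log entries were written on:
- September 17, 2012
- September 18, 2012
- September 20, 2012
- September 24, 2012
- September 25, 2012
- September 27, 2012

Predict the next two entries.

October 1, 2012; October 2, 2012

Every event lands on a Monday or Tuesday or Thursday (gaps cycle 1, 2, 4, 1, 2).
So the schedule is: every Monday, Tuesday and Thursday.
Next Monday: October 1, 2012.
The following Tuesday is October 2, 2012.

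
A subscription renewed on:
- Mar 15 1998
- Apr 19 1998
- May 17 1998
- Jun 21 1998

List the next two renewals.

Jul 19 1998, Aug 16 1998

All dates are Sundays, 35, 28, 35 days apart.
Specifically, the 3rd Sunday of each month.
3rd Sunday of July 1998: Jul 19 1998.
August 1998 — 3rd Sunday is Aug 16 1998.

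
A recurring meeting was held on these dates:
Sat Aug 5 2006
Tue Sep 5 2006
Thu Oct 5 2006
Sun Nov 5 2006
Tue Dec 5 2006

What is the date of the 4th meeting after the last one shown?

The day-of-month is always 5 (31, 30, 31, 30 days between events).
So this recurs on the 5th of each month.
January 2007: Fri Jan 5 2007.
February 2007: Mon Feb 5 2007.
March 2007: Mon Mar 5 2007.
April 2007: Thu Apr 5 2007.

Thu Apr 5 2007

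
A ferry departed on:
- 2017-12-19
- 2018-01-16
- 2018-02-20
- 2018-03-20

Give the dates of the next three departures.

2018-04-17, 2018-05-15, 2018-06-19

These are Tuesdays at 28- or 35-day spacing (28, 35, 28).
The pattern: 3rd Tuesday of the month.
April 2018 — 3rd Tuesday is 2018-04-17.
May 2018 — 3rd Tuesday is 2018-05-15.
June 2018 — 3rd Tuesday is 2018-06-19.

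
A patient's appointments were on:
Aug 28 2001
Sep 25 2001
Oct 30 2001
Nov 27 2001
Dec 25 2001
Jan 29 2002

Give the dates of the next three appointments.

Feb 26 2002, Mar 26 2002, Apr 30 2002

All Tuesdays; the gaps (28, 35, 28, 28, 35) vary with month length.
This is the last Tuesday of each month.
February 2002 ends with Tuesday Feb 26 2002.
Last Tuesday of March 2002: Mar 26 2002.
April 2002 ends with Tuesday Apr 30 2002.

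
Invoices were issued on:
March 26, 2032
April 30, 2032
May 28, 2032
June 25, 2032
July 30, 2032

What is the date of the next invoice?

August 27, 2032

Every date is a Friday; gaps 35, 28, 28, 35 days.
Each is the last Friday of its month (at least one falls on the 29th or later, ruling out '4th Friday').
Last Friday of August 2032: August 27, 2032.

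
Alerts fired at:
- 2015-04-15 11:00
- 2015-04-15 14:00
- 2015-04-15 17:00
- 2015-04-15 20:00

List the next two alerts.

2015-04-15 23:00, 2015-04-16 02:00

Spacing: 3, 3, 3 h — constant 3 h.
2015-04-15 20:00 + 3 h = 2015-04-15 23:00.
2015-04-15 23:00 + 3 h = 2015-04-16 02:00.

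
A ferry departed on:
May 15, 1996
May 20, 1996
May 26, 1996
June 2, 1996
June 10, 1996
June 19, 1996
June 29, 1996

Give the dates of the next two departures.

The spacing grows by 1 each time: 5, 6, 7, 8, 9, 10 days.
Next gap: 11 days. June 29, 1996 + 11 days = July 10, 1996.
Next gap: 12 days. July 10, 1996 + 12 days = July 22, 1996.

July 10, 1996; July 22, 1996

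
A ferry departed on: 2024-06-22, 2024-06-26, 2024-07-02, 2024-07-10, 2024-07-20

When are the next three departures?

2024-08-01, 2024-08-15, 2024-08-31

Intervals are 4, 6, 8, 10 days — an arithmetic progression with common difference 2.
Next gap: 12 days. 2024-07-20 + 12 days = 2024-08-01.
Next gap: 14 days. 2024-08-01 + 14 days = 2024-08-15.
Next gap: 16 days. 2024-08-15 + 16 days = 2024-08-31.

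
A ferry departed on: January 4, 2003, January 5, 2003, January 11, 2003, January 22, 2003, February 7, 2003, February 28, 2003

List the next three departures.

Gaps: 1, 6, 11, 16, 21 days — each gap is 5 larger than the previous one.
Next gap: 26 days. February 28, 2003 + 26 days = March 26, 2003.
Next gap: 31 days. March 26, 2003 + 31 days = April 26, 2003.
Next gap: 36 days. April 26, 2003 + 36 days = June 1, 2003.

March 26, 2003; April 26, 2003; June 1, 2003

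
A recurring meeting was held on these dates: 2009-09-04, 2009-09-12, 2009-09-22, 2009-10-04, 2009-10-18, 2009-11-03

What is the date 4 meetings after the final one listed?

The spacing grows by 2 each time: 8, 10, 12, 14, 16 days.
Next gap: 18 days. 2009-11-03 + 18 days = 2009-11-21.
Next gap: 20 days. 2009-11-21 + 20 days = 2009-12-11.
Next gap: 22 days. 2009-12-11 + 22 days = 2010-01-02.
Next gap: 24 days. 2010-01-02 + 24 days = 2010-01-26.

2010-01-26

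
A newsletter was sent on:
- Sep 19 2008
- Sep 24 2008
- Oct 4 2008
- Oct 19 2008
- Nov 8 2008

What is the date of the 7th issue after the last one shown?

Aug 15 2009

The spacing grows by 5 each time: 5, 10, 15, 20 days.
Next gap: 25 days. Nov 8 2008 + 25 days = Dec 3 2008.
Next gap: 30 days. Dec 3 2008 + 30 days = Jan 2 2009.
Next gap: 35 days. Jan 2 2009 + 35 days = Feb 6 2009.
Next gap: 40 days. Feb 6 2009 + 40 days = Mar 18 2009.
Next gap: 45 days. Mar 18 2009 + 45 days = May 2 2009.
Next gap: 50 days. May 2 2009 + 50 days = Jun 21 2009.
Next gap: 55 days. Jun 21 2009 + 55 days = Aug 15 2009.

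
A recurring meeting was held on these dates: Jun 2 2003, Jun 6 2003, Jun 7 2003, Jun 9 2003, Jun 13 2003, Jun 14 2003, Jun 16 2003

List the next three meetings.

Jun 20 2003, Jun 21 2003, Jun 23 2003

Gaps: 4, 1, 2, 4, 1, 2 days — not constant, but cyclic with period 3.
The events fall on every Monday, Friday and Saturday.
The following Friday is Jun 20 2003.
Next Saturday: Jun 21 2003.
The following Monday is Jun 23 2003.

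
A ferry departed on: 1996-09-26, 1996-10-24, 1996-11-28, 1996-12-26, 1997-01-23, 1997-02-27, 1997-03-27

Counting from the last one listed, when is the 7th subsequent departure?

1997-10-23

Gaps: 28, 35, 28, 28, 35, 28 days — a mix of 28 and 35. Every date is a Thursday.
Each is the 4th Thursday of its month.
4th Thursday of April 1997: 1997-04-24.
4th Thursday of May 1997: 1997-05-22.
4th Thursday of June 1997: 1997-06-26.
July 1997 — 4th Thursday is 1997-07-24.
August 1997 — 4th Thursday is 1997-08-28.
September 1997 — 4th Thursday is 1997-09-25.
October 1997 — 4th Thursday is 1997-10-23.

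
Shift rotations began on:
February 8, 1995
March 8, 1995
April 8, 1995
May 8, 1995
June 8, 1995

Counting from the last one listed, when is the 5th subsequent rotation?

Gaps: 28, 31, 30, 31 days — not constant. Every event is on the 8th of the month.
Pattern: the 8th of each month.
July 1995: July 8, 1995.
Next: August 1995 → August 8, 1995.
September 1995: September 8, 1995.
Next: October 1995 → October 8, 1995.
November 1995: November 8, 1995.

November 8, 1995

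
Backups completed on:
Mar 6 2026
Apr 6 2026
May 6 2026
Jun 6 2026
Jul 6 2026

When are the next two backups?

The day-of-month is always 6 (31, 30, 31, 30 days between events).
So this recurs on the 6th of each month.
Next: August 2026 → Aug 6 2026.
Next: September 2026 → Sep 6 2026.

Aug 6 2026, Sep 6 2026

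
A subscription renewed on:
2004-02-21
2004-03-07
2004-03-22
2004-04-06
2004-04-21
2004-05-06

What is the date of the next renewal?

The spacing is 15, 15, 15, 15, 15 days — always 15 days.
2004-05-06 + 15 days = 2004-05-21.

2004-05-21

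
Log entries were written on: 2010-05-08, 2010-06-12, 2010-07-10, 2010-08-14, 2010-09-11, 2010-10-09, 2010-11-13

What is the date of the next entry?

These are Saturdays at 28- or 35-day spacing (35, 28, 35, 28, 28, 35).
The pattern: 2nd Saturday of the month.
2nd Saturday of December 2010: 2010-12-11.

2010-12-11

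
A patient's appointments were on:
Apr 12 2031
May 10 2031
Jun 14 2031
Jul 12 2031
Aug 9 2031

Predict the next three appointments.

Sep 13 2031, Oct 11 2031, Nov 8 2031

All dates are Saturdays, 28, 35, 28, 28 days apart.
Specifically, the 2nd Saturday of each month.
September 2031 — 2nd Saturday is Sep 13 2031.
October 2031 — 2nd Saturday is Oct 11 2031.
November 2031 — 2nd Saturday is Nov 8 2031.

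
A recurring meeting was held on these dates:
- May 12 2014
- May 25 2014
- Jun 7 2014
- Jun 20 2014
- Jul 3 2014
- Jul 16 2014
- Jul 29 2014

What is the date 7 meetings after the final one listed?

Gaps between consecutive events: 13, 13, 13, 13, 13, 13 days — a constant 13-day interval.
Jul 29 2014 + 13 days = Aug 11 2014.
Aug 11 2014 + 13 days = Aug 24 2014.
Aug 24 2014 + 13 days = Sep 6 2014.
Sep 6 2014 + 13 days = Sep 19 2014.
Sep 19 2014 + 13 days = Oct 2 2014.
Oct 2 2014 + 13 days = Oct 15 2014.
Oct 15 2014 + 13 days = Oct 28 2014.

Oct 28 2014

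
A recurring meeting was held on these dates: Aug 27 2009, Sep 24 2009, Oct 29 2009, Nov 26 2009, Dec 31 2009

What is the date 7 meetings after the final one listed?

Jul 29 2010

All Thursdays; the gaps (28, 35, 28, 35) vary with month length.
This is the last Thursday of each month.
Last Thursday of January 2010: Jan 28 2010.
Last Thursday of February 2010: Feb 25 2010.
March 2010 ends with Thursday Mar 25 2010.
April 2010 ends with Thursday Apr 29 2010.
May 2010 ends with Thursday May 27 2010.
Last Thursday of June 2010: Jun 24 2010.
Last Thursday of July 2010: Jul 29 2010.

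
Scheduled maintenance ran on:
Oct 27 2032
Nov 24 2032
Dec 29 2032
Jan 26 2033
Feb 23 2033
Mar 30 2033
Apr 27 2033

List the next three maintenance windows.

All Wednesdays; the gaps (28, 35, 28, 28, 35, 28) vary with month length.
This is the last Wednesday of each month.
Last Wednesday of May 2033: May 25 2033.
Last Wednesday of June 2033: Jun 29 2033.
July 2033 ends with Wednesday Jul 27 2033.

May 25 2033, Jun 29 2033, Jul 27 2033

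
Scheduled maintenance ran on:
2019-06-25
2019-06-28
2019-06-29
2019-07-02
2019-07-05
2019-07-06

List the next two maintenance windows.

2019-07-09, 2019-07-12

The gap pattern 3, 1, 3, 3, 1 repeats every 3 events.
These are the Tuesdays, Fridays and Saturdays of each week.
Next Tuesday: 2019-07-09.
The following Friday is 2019-07-12.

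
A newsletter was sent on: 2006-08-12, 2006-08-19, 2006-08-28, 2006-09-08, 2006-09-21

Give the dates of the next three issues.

Gaps: 7, 9, 11, 13 days — each gap is 2 larger than the previous one.
Next gap: 15 days. 2006-09-21 + 15 days = 2006-10-06.
Next gap: 17 days. 2006-10-06 + 17 days = 2006-10-23.
Next gap: 19 days. 2006-10-23 + 19 days = 2006-11-11.

2006-10-06, 2006-10-23, 2006-11-11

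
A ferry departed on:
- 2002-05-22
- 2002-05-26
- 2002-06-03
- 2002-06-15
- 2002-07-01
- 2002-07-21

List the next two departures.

Intervals are 4, 8, 12, 16, 20 days — an arithmetic progression with common difference 4.
Next gap: 24 days. 2002-07-21 + 24 days = 2002-08-14.
Next gap: 28 days. 2002-08-14 + 28 days = 2002-09-11.

2002-08-14, 2002-09-11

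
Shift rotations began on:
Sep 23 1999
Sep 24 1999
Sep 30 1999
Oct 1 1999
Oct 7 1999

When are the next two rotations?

Gaps: 1, 6, 1, 6 days — not constant, but cyclic with period 2.
The events fall on every Thursday and Friday.
The following Friday is Oct 8 1999.
Next Thursday: Oct 14 1999.

Oct 8 1999, Oct 14 1999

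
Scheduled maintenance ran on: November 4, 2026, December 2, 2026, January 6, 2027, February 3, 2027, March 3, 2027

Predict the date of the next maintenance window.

All dates are Wednesdays, 28, 35, 28, 28 days apart.
Specifically, the 1st Wednesday of each month.
April 2027 — 1st Wednesday is April 7, 2027.

April 7, 2027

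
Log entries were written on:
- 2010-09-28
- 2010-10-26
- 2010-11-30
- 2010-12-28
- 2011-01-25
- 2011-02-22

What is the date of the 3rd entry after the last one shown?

2011-05-31

All Tuesdays; the gaps (28, 35, 28, 28, 28) vary with month length.
This is the last Tuesday of each month.
March 2011 ends with Tuesday 2011-03-29.
April 2011 ends with Tuesday 2011-04-26.
May 2011 ends with Tuesday 2011-05-31.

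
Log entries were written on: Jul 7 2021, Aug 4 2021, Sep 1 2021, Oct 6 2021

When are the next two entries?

These are Wednesdays at 28- or 35-day spacing (28, 28, 35).
The pattern: 1st Wednesday of the month.
1st Wednesday of November 2021: Nov 3 2021.
December 2021 — 1st Wednesday is Dec 1 2021.

Nov 3 2021, Dec 1 2021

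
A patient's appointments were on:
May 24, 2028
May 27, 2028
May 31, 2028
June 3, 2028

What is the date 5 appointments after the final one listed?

June 21, 2028

The gap pattern 3, 4, 3 repeats every 2 events.
These are the Wednesdays and Saturdays of each week.
The following Wednesday is June 7, 2028.
Next Saturday: June 10, 2028.
The following Wednesday is June 14, 2028.
The following Saturday is June 17, 2028.
The following Wednesday is June 21, 2028.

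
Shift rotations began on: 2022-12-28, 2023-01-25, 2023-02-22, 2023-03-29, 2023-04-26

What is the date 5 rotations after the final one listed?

Every date is a Wednesday; gaps 28, 28, 35, 28 days.
Each is the last Wednesday of its month (at least one falls on the 29th or later, ruling out '4th Wednesday').
May 2023 ends with Wednesday 2023-05-31.
June 2023 ends with Wednesday 2023-06-28.
July 2023 ends with Wednesday 2023-07-26.
Last Wednesday of August 2023: 2023-08-30.
Last Wednesday of September 2023: 2023-09-27.

2023-09-27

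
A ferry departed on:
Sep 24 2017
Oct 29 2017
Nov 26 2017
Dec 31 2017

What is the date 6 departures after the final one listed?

These are Sundays with 35, 28, 35-day gaps.
Each is the final Sunday of its month — Oct 29 2017 is past the 28th, so '4th Sunday' doesn't fit.
Last Sunday of January 2018: Jan 28 2018.
February 2018 ends with Sunday Feb 25 2018.
March 2018 ends with Sunday Mar 25 2018.
April 2018 ends with Sunday Apr 29 2018.
May 2018 ends with Sunday May 27 2018.
Last Sunday of June 2018: Jun 24 2018.

Jun 24 2018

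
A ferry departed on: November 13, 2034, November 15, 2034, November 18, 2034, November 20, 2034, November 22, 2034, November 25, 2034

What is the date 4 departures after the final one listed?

Every event lands on a Monday or Wednesday or Saturday (gaps cycle 2, 3, 2, 2, 3).
So the schedule is: every Monday, Wednesday and Saturday.
Next Monday: November 27, 2034.
The following Wednesday is November 29, 2034.
The following Saturday is December 2, 2034.
The following Monday is December 4, 2034.

December 4, 2034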